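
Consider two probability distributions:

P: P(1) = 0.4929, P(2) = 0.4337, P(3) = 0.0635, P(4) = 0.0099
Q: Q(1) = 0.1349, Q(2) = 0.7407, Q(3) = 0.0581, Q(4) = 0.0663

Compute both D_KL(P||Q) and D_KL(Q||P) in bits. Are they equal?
D_KL(P||Q) = 0.5675 bits, D_KL(Q||P) = 0.4942 bits. No, they are not equal.

D_KL(P||Q) = Σ P(x) log₂(P(x)/Q(x))

Computing term by term:
  P(1)·log₂(P(1)/Q(1)) = 0.4929·log₂(0.4929/0.1349) = 0.92143
  P(2)·log₂(P(2)/Q(2)) = 0.4337·log₂(0.4337/0.7407) = -0.33490
  P(3)·log₂(P(3)/Q(3)) = 0.0635·log₂(0.0635/0.0581) = 0.00814
  P(4)·log₂(P(4)/Q(4)) = 0.0099·log₂(0.0099/0.0663) = -0.02716

D_KL(P||Q) = 0.92143 - 0.33490 + 0.00814 - 0.02716 = 0.56751 ≈ 0.5675 bits

D_KL(Q||P) = Σ Q(x) log₂(Q(x)/P(x))

Computing term by term:
  Q(1)·log₂(Q(1)/P(1)) = 0.1349·log₂(0.1349/0.4929) = -0.25218
  Q(2)·log₂(Q(2)/P(2)) = 0.7407·log₂(0.7407/0.4337) = 0.57196
  Q(3)·log₂(Q(3)/P(3)) = 0.0581·log₂(0.0581/0.0635) = -0.00745
  Q(4)·log₂(Q(4)/P(4)) = 0.0663·log₂(0.0663/0.0099) = 0.18189

D_KL(Q||P) = -0.25218 + 0.57196 - 0.00745 + 0.18189 = 0.49422 ≈ 0.4942 bits

These are NOT equal (difference: 0.0733 bits). KL divergence is asymmetric: D_KL(P||Q) ≠ D_KL(Q||P) in general.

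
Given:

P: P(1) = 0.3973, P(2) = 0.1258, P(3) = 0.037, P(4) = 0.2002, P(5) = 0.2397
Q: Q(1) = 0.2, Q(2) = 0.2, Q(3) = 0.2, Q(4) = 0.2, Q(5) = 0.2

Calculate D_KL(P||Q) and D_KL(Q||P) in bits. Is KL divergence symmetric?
D_KL(P||Q) = 0.2821 bits, D_KL(Q||P) = 0.3701 bits. No, KL divergence is not symmetric.

D_KL(P||Q) = Σ P(x) log₂(P(x)/Q(x))

Computing term by term:
  P(1)·log₂(P(1)/Q(1)) = 0.3973·log₂(0.3973/0.2) = 0.39342
  P(2)·log₂(P(2)/Q(2)) = 0.1258·log₂(0.1258/0.2) = -0.08414
  P(3)·log₂(P(3)/Q(3)) = 0.037·log₂(0.037/0.2) = -0.09007
  P(4)·log₂(P(4)/Q(4)) = 0.2002·log₂(0.2002/0.2) = 0.00029
  P(5)·log₂(P(5)/Q(5)) = 0.2397·log₂(0.2397/0.2) = 0.06262

D_KL(P||Q) = 0.39342 - 0.08414 - 0.09007 + 0.00029 + 0.06262 = 0.28212 ≈ 0.2821 bits

D_KL(Q||P) = Σ Q(x) log₂(Q(x)/P(x))

Computing term by term:
  Q(1)·log₂(Q(1)/P(1)) = 0.2·log₂(0.2/0.3973) = -0.19805
  Q(2)·log₂(Q(2)/P(2)) = 0.2·log₂(0.2/0.1258) = 0.13377
  Q(3)·log₂(Q(3)/P(3)) = 0.2·log₂(0.2/0.037) = 0.48688
  Q(4)·log₂(Q(4)/P(4)) = 0.2·log₂(0.2/0.2002) = -0.00029
  Q(5)·log₂(Q(5)/P(5)) = 0.2·log₂(0.2/0.2397) = -0.05225

D_KL(Q||P) = -0.19805 + 0.13377 + 0.48688 - 0.00029 - 0.05225 = 0.37006 ≈ 0.3701 bits

These are NOT equal (difference: 0.0880 bits). KL divergence is asymmetric: D_KL(P||Q) ≠ D_KL(Q||P) in general.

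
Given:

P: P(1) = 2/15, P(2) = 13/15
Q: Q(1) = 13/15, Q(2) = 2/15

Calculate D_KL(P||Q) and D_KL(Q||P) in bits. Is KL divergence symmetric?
D_KL(P||Q) = 1.9803 bits, D_KL(Q||P) = 1.9803 bits. The two values coincide for this particular pair, but no — KL divergence is not symmetric in general.

D_KL(P||Q) = Σ P(x) log₂(P(x)/Q(x))

Computing term by term:
  P(1)·log₂(P(1)/Q(1)) = (2/15)·log₂((2/15)/(13/15)) = -0.36006
  P(2)·log₂(P(2)/Q(2)) = (13/15)·log₂((13/15)/(2/15)) = 2.34038

D_KL(P||Q) = -0.36006 + 2.34038 = 1.98032 ≈ 1.9803 bits

D_KL(Q||P) = Σ Q(x) log₂(Q(x)/P(x))

Computing term by term:
  Q(1)·log₂(Q(1)/P(1)) = (13/15)·log₂((13/15)/(2/15)) = 2.34038
  Q(2)·log₂(Q(2)/P(2)) = (2/15)·log₂((2/15)/(13/15)) = -0.36006

D_KL(Q||P) = 2.34038 - 0.36006 = 1.98032 ≈ 1.9803 bits

These ARE equal here. Q is P with outcomes relabeled (Q(1) = P(2), Q(2) = P(1)) by a relabeling that is its own inverse, so the two sums contain exactly the same terms in a different order. This is a special case — KL divergence is not symmetric in general: D_KL(P||Q) ≠ D_KL(Q||P) for most P, Q.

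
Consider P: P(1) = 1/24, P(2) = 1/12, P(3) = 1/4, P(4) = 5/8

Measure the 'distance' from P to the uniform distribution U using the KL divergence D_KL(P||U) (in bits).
0.5864 bits

U(i) = 1/4 for all i

D_KL(P||U) = Σ P(x) log₂(P(x) / (1/4))
           = Σ P(x) log₂(P(x)) + log₂(4)
           = log₂(4) - H(P)

H(P) = -Σ P(x) log₂(P(x)):
  -P(1)·log₂(P(1)) = -(1/24)·log₂(1/24) = 0.19104
  -P(2)·log₂(P(2)) = -(1/12)·log₂(1/12) = 0.29875
  -P(3)·log₂(P(3)) = -(1/4)·log₂(1/4) = 0.50000
  -P(4)·log₂(P(4)) = -(5/8)·log₂(5/8) = 0.42379
H(P) = 0.19104 + 0.29875 + 0.50000 + 0.42379 = 1.41358 bits

log₂(4) = 2.00000 bits

D_KL(P||U) = 2.00000 - 1.41358 = 0.58642 ≈ 0.5864 bits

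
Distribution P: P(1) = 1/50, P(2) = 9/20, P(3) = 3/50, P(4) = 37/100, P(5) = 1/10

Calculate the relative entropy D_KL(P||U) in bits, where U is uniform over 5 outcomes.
0.5842 bits

U(i) = 1/5 for all i

D_KL(P||U) = Σ P(x) log₂(P(x) / (1/5))
           = Σ P(x) log₂(P(x)) + log₂(5)
           = log₂(5) - H(P)

H(P) = -Σ P(x) log₂(P(x)):
  -P(1)·log₂(P(1)) = -(1/50)·log₂(1/50) = 0.11288
  -P(2)·log₂(P(2)) = -(9/20)·log₂(9/20) = 0.51840
  -P(3)·log₂(P(3)) = -(3/50)·log₂(3/50) = 0.24353
  -P(4)·log₂(P(4)) = -(37/100)·log₂(37/100) = 0.53073
  -P(5)·log₂(P(5)) = -(1/10)·log₂(1/10) = 0.33219
H(P) = 0.11288 + 0.51840 + 0.24353 + 0.53073 + 0.33219 = 1.73773 bits

log₂(5) = 2.32193 bits

D_KL(P||U) = 2.32193 - 1.73773 = 0.58420 ≈ 0.5842 bits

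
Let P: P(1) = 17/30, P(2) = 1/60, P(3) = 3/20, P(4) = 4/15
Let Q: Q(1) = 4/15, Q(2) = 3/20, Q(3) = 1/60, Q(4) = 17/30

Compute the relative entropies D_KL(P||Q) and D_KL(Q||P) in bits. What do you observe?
D_KL(P||Q) = 0.7489 bits, D_KL(Q||P) = 0.7489 bits. The two directions give the same value here, because Q is a self-inverse relabeling of P; in general KL divergence is asymmetric.

D_KL(P||Q) = Σ P(x) log₂(P(x)/Q(x))

Computing term by term:
  P(1)·log₂(P(1)/Q(1)) = (17/30)·log₂((17/30)/(4/15)) = 0.61623
  P(2)·log₂(P(2)/Q(2)) = (1/60)·log₂((1/60)/(3/20)) = -0.05283
  P(3)·log₂(P(3)/Q(3)) = (3/20)·log₂((3/20)/(1/60)) = 0.47549
  P(4)·log₂(P(4)/Q(4)) = (4/15)·log₂((4/15)/(17/30)) = -0.28999

D_KL(P||Q) = 0.61623 - 0.05283 + 0.47549 - 0.28999 = 0.74890 ≈ 0.7489 bits

D_KL(Q||P) = Σ Q(x) log₂(Q(x)/P(x))

Computing term by term:
  Q(1)·log₂(Q(1)/P(1)) = (4/15)·log₂((4/15)/(17/30)) = -0.28999
  Q(2)·log₂(Q(2)/P(2)) = (3/20)·log₂((3/20)/(1/60)) = 0.47549
  Q(3)·log₂(Q(3)/P(3)) = (1/60)·log₂((1/60)/(3/20)) = -0.05283
  Q(4)·log₂(Q(4)/P(4)) = (17/30)·log₂((17/30)/(4/15)) = 0.61623

D_KL(Q||P) = -0.28999 + 0.47549 - 0.05283 + 0.61623 = 0.74890 ≈ 0.7489 bits

These ARE equal here. Q is P with outcomes relabeled (Q(1) = P(4), Q(2) = P(3), Q(3) = P(2), Q(4) = P(1)) by a relabeling that is its own inverse, so the two sums contain exactly the same terms in a different order. This is a special case — KL divergence is not symmetric in general: D_KL(P||Q) ≠ D_KL(Q||P) for most P, Q.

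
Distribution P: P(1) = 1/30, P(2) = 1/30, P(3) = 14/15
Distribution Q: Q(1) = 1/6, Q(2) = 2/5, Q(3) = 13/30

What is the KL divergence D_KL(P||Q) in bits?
0.8362 bits

D_KL(P||Q) = Σ P(x) log₂(P(x)/Q(x))

Computing term by term:
  P(1)·log₂(P(1)/Q(1)) = (1/30)·log₂((1/30)/(1/6)) = -0.07740
  P(2)·log₂(P(2)/Q(2)) = (1/30)·log₂((1/30)/(2/5)) = -0.11950
  P(3)·log₂(P(3)/Q(3)) = (14/15)·log₂((14/15)/(13/30)) = 1.03312

D_KL(P||Q) = -0.07740 - 0.11950 + 1.03312 = 0.83622 ≈ 0.8362 bits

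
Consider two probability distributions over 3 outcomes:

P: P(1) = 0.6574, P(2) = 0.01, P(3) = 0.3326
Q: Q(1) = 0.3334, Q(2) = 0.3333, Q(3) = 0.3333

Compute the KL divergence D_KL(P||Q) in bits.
0.5923 bits

D_KL(P||Q) = Σ P(x) log₂(P(x)/Q(x))

Computing term by term:
  P(1)·log₂(P(1)/Q(1)) = 0.6574·log₂(0.6574/0.3334) = 0.64393
  P(2)·log₂(P(2)/Q(2)) = 0.01·log₂(0.01/0.3333) = -0.05059
  P(3)·log₂(P(3)/Q(3)) = 0.3326·log₂(0.3326/0.3333) = -0.00101

D_KL(P||Q) = 0.64393 - 0.05059 - 0.00101 = 0.59233 ≈ 0.5923 bits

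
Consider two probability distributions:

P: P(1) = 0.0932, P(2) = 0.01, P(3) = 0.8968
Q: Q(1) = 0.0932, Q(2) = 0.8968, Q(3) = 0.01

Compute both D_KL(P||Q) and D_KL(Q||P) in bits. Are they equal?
D_KL(P||Q) = 5.7524 bits, D_KL(Q||P) = 5.7524 bits. Yes, in this case they are equal (although KL divergence is not symmetric in general).

D_KL(P||Q) = Σ P(x) log₂(P(x)/Q(x))

Computing term by term:
  P(1)·log₂(P(1)/Q(1)) = 0.0932·log₂(0.0932/0.0932) = 0.00000
  P(2)·log₂(P(2)/Q(2)) = 0.01·log₂(0.01/0.8968) = -0.06487
  P(3)·log₂(P(3)/Q(3)) = 0.8968·log₂(0.8968/0.01) = 5.81729

D_KL(P||Q) = 0.00000 - 0.06487 + 5.81729 = 5.75242 ≈ 5.7524 bits

D_KL(Q||P) = Σ Q(x) log₂(Q(x)/P(x))

Computing term by term:
  Q(1)·log₂(Q(1)/P(1)) = 0.0932·log₂(0.0932/0.0932) = 0.00000
  Q(2)·log₂(Q(2)/P(2)) = 0.8968·log₂(0.8968/0.01) = 5.81729
  Q(3)·log₂(Q(3)/P(3)) = 0.01·log₂(0.01/0.8968) = -0.06487

D_KL(Q||P) = 0.00000 + 5.81729 - 0.06487 = 5.75242 ≈ 5.7524 bits

These ARE equal here. Q is P with outcomes relabeled (Q(2) = P(3), Q(3) = P(2)) by a relabeling that is its own inverse, so the two sums contain exactly the same terms in a different order. This is a special case — KL divergence is not symmetric in general: D_KL(P||Q) ≠ D_KL(Q||P) for most P, Q.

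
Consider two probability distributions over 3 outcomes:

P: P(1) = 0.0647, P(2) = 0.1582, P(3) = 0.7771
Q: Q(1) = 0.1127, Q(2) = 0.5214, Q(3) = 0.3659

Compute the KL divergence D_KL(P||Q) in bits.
0.5204 bits

D_KL(P||Q) = Σ P(x) log₂(P(x)/Q(x))

Computing term by term:
  P(1)·log₂(P(1)/Q(1)) = 0.0647·log₂(0.0647/0.1127) = -0.05180
  P(2)·log₂(P(2)/Q(2)) = 0.1582·log₂(0.1582/0.5214) = -0.27221
  P(3)·log₂(P(3)/Q(3)) = 0.7771·log₂(0.7771/0.3659) = 0.84444

D_KL(P||Q) = -0.05180 - 0.27221 + 0.84444 = 0.52043 ≈ 0.5204 bits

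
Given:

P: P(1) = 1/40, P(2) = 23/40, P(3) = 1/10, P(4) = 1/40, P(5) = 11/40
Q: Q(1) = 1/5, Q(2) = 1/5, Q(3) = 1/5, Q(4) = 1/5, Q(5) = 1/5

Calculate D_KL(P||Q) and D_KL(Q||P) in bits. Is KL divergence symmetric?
D_KL(P||Q) = 0.7524 bits, D_KL(Q||P) = 1.0034 bits. No, KL divergence is not symmetric.

D_KL(P||Q) = Σ P(x) log₂(P(x)/Q(x))

Computing term by term:
  P(1)·log₂(P(1)/Q(1)) = (1/40)·log₂((1/40)/(1/5)) = -0.07500
  P(2)·log₂(P(2)/Q(2)) = (23/40)·log₂((23/40)/(1/5)) = 0.87605
  P(3)·log₂(P(3)/Q(3)) = (1/10)·log₂((1/10)/(1/5)) = -0.10000
  P(4)·log₂(P(4)/Q(4)) = (1/40)·log₂((1/40)/(1/5)) = -0.07500
  P(5)·log₂(P(5)/Q(5)) = (11/40)·log₂((11/40)/(1/5)) = 0.12634

D_KL(P||Q) = -0.07500 + 0.87605 - 0.10000 - 0.07500 + 0.12634 = 0.75239 ≈ 0.7524 bits

D_KL(Q||P) = Σ Q(x) log₂(Q(x)/P(x))

Computing term by term:
  Q(1)·log₂(Q(1)/P(1)) = (1/5)·log₂((1/5)/(1/40)) = 0.60000
  Q(2)·log₂(Q(2)/P(2)) = (1/5)·log₂((1/5)/(23/40)) = -0.30471
  Q(3)·log₂(Q(3)/P(3)) = (1/5)·log₂((1/5)/(1/10)) = 0.20000
  Q(4)·log₂(Q(4)/P(4)) = (1/5)·log₂((1/5)/(1/40)) = 0.60000
  Q(5)·log₂(Q(5)/P(5)) = (1/5)·log₂((1/5)/(11/40)) = -0.09189

D_KL(Q||P) = 0.60000 - 0.30471 + 0.20000 + 0.60000 - 0.09189 = 1.00340 ≈ 1.0034 bits

These are NOT equal (difference: 0.2510 bits). KL divergence is asymmetric: D_KL(P||Q) ≠ D_KL(Q||P) in general.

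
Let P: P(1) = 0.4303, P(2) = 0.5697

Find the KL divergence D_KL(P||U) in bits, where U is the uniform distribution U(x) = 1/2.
0.0141 bits

U(i) = 1/2 for all i

D_KL(P||U) = Σ P(x) log₂(P(x) / (1/2))
           = Σ P(x) log₂(P(x)) + log₂(2)
           = log₂(2) - H(P)

H(P) = -Σ P(x) log₂(P(x)):
  -P(1)·log₂(P(1)) = -(0.4303)·log₂(0.4303) = 0.52350
  -P(2)·log₂(P(2)) = -(0.5697)·log₂(0.5697) = 0.46244
H(P) = 0.52350 + 0.46244 = 0.98594 bits

log₂(2) = 1.00000 bits

D_KL(P||U) = 1.00000 - 0.98594 = 0.01406 ≈ 0.0141 bits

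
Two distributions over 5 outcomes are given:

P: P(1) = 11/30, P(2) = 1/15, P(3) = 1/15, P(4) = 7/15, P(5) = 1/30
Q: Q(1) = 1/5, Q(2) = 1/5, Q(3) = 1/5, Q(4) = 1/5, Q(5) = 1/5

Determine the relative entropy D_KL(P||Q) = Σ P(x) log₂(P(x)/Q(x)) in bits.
0.5936 bits

D_KL(P||Q) = Σ P(x) log₂(P(x)/Q(x))

Computing term by term:
  P(1)·log₂(P(1)/Q(1)) = (11/30)·log₂((11/30)/(1/5)) = 0.32064
  P(2)·log₂(P(2)/Q(2)) = (1/15)·log₂((1/15)/(1/5)) = -0.10566
  P(3)·log₂(P(3)/Q(3)) = (1/15)·log₂((1/15)/(1/5)) = -0.10566
  P(4)·log₂(P(4)/Q(4)) = (7/15)·log₂((7/15)/(1/5)) = 0.57045
  P(5)·log₂(P(5)/Q(5)) = (1/30)·log₂((1/30)/(1/5)) = -0.08617

D_KL(P||Q) = 0.32064 - 0.10566 - 0.10566 + 0.57045 - 0.08617 = 0.59360 ≈ 0.5936 bits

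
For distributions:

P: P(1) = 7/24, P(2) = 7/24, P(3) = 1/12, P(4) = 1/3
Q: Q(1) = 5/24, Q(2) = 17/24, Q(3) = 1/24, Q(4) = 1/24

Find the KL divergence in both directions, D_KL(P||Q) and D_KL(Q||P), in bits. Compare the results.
D_KL(P||Q) = 0.8516 bits, D_KL(Q||P) = 0.6389 bits. D_KL(P||Q) is larger than D_KL(Q||P) by 0.2127 bits; the two directions differ.

D_KL(P||Q) = Σ P(x) log₂(P(x)/Q(x))

Computing term by term:
  P(1)·log₂(P(1)/Q(1)) = (7/24)·log₂((7/24)/(5/24)) = 0.14158
  P(2)·log₂(P(2)/Q(2)) = (7/24)·log₂((7/24)/(17/24)) = -0.37336
  P(3)·log₂(P(3)/Q(3)) = (1/12)·log₂((1/12)/(1/24)) = 0.08333
  P(4)·log₂(P(4)/Q(4)) = (1/3)·log₂((1/3)/(1/24)) = 1.00000

D_KL(P||Q) = 0.14158 - 0.37336 + 0.08333 + 1.00000 = 0.85155 ≈ 0.8516 bits

D_KL(Q||P) = Σ Q(x) log₂(Q(x)/P(x))

Computing term by term:
  Q(1)·log₂(Q(1)/P(1)) = (5/24)·log₂((5/24)/(7/24)) = -0.10113
  Q(2)·log₂(Q(2)/P(2)) = (17/24)·log₂((17/24)/(7/24)) = 0.90674
  Q(3)·log₂(Q(3)/P(3)) = (1/24)·log₂((1/24)/(1/12)) = -0.04167
  Q(4)·log₂(Q(4)/P(4)) = (1/24)·log₂((1/24)/(1/3)) = -0.12500

D_KL(Q||P) = -0.10113 + 0.90674 - 0.04167 - 0.12500 = 0.63894 ≈ 0.6389 bits

These are NOT equal (difference: 0.2127 bits). KL divergence is asymmetric: D_KL(P||Q) ≠ D_KL(Q||P) in general.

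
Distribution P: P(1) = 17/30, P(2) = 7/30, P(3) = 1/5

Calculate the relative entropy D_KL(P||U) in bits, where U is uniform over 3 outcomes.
0.1663 bits

U(i) = 1/3 for all i

D_KL(P||U) = Σ P(x) log₂(P(x) / (1/3))
           = Σ P(x) log₂(P(x)) + log₂(3)
           = log₂(3) - H(P)

H(P) = -Σ P(x) log₂(P(x)):
  -P(1)·log₂(P(1)) = -(17/30)·log₂(17/30) = 0.46434
  -P(2)·log₂(P(2)) = -(7/30)·log₂(7/30) = 0.48989
  -P(3)·log₂(P(3)) = -(1/5)·log₂(1/5) = 0.46439
H(P) = 0.46434 + 0.48989 + 0.46439 = 1.41862 bits

log₂(3) = 1.58496 bits

D_KL(P||U) = 1.58496 - 1.41862 = 0.16634 ≈ 0.1663 bits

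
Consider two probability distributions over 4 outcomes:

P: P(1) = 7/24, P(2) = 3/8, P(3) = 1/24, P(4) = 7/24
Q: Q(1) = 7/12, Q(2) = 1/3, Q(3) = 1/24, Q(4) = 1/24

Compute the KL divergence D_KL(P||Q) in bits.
0.5909 bits

D_KL(P||Q) = Σ P(x) log₂(P(x)/Q(x))

Computing term by term:
  P(1)·log₂(P(1)/Q(1)) = (7/24)·log₂((7/24)/(7/12)) = -0.29167
  P(2)·log₂(P(2)/Q(2)) = (3/8)·log₂((3/8)/(1/3)) = 0.06372
  P(3)·log₂(P(3)/Q(3)) = (1/24)·log₂((1/24)/(1/24)) = 0.00000
  P(4)·log₂(P(4)/Q(4)) = (7/24)·log₂((7/24)/(1/24)) = 0.81881

D_KL(P||Q) = -0.29167 + 0.06372 + 0.00000 + 0.81881 = 0.59086 ≈ 0.5909 bits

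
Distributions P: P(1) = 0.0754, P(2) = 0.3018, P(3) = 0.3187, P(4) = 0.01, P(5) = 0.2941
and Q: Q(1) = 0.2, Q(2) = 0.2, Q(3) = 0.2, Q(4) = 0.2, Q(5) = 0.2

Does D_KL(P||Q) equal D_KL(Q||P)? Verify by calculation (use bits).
D_KL(P||Q) = 0.4077 bits, D_KL(Q||P) = 0.7814 bits. No — D_KL(P||Q) ≠ D_KL(Q||P) for this pair.

D_KL(P||Q) = Σ P(x) log₂(P(x)/Q(x))

Computing term by term:
  P(1)·log₂(P(1)/Q(1)) = 0.0754·log₂(0.0754/0.2) = -0.10612
  P(2)·log₂(P(2)/Q(2)) = 0.3018·log₂(0.3018/0.2) = 0.17915
  P(3)·log₂(P(3)/Q(3)) = 0.3187·log₂(0.3187/0.2) = 0.21423
  P(4)·log₂(P(4)/Q(4)) = 0.01·log₂(0.01/0.2) = -0.04322
  P(5)·log₂(P(5)/Q(5)) = 0.2941·log₂(0.2941/0.2) = 0.16361

D_KL(P||Q) = -0.10612 + 0.17915 + 0.21423 - 0.04322 + 0.16361 = 0.40765 ≈ 0.4077 bits

D_KL(Q||P) = Σ Q(x) log₂(Q(x)/P(x))

Computing term by term:
  Q(1)·log₂(Q(1)/P(1)) = 0.2·log₂(0.2/0.0754) = 0.28147
  Q(2)·log₂(Q(2)/P(2)) = 0.2·log₂(0.2/0.3018) = -0.11872
  Q(3)·log₂(Q(3)/P(3)) = 0.2·log₂(0.2/0.3187) = -0.13444
  Q(4)·log₂(Q(4)/P(4)) = 0.2·log₂(0.2/0.01) = 0.86439
  Q(5)·log₂(Q(5)/P(5)) = 0.2·log₂(0.2/0.2941) = -0.11126

D_KL(Q||P) = 0.28147 - 0.11872 - 0.13444 + 0.86439 - 0.11126 = 0.78144 ≈ 0.7814 bits

These are NOT equal (difference: 0.3737 bits). KL divergence is asymmetric: D_KL(P||Q) ≠ D_KL(Q||P) in general.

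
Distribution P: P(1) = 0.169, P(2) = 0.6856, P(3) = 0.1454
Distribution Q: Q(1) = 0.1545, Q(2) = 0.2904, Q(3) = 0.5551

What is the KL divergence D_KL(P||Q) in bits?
0.5905 bits

D_KL(P||Q) = Σ P(x) log₂(P(x)/Q(x))

Computing term by term:
  P(1)·log₂(P(1)/Q(1)) = 0.169·log₂(0.169/0.1545) = 0.02187
  P(2)·log₂(P(2)/Q(2)) = 0.6856·log₂(0.6856/0.2904) = 0.84968
  P(3)·log₂(P(3)/Q(3)) = 0.1454·log₂(0.1454/0.5551) = -0.28102

D_KL(P||Q) = 0.02187 + 0.84968 - 0.28102 = 0.59053 ≈ 0.5905 bits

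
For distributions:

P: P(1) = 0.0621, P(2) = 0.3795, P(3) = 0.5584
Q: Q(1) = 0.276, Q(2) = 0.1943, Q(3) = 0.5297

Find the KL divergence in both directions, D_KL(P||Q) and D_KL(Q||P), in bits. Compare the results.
D_KL(P||Q) = 0.2754 bits, D_KL(Q||P) = 0.3660 bits. D_KL(Q||P) is larger than D_KL(P||Q) by 0.0906 bits; the two directions differ.

D_KL(P||Q) = Σ P(x) log₂(P(x)/Q(x))

Computing term by term:
  P(1)·log₂(P(1)/Q(1)) = 0.0621·log₂(0.0621/0.276) = -0.13364
  P(2)·log₂(P(2)/Q(2)) = 0.3795·log₂(0.3795/0.1943) = 0.36653
  P(3)·log₂(P(3)/Q(3)) = 0.5584·log₂(0.5584/0.5297) = 0.04251

D_KL(P||Q) = -0.13364 + 0.36653 + 0.04251 = 0.27540 ≈ 0.2754 bits

D_KL(Q||P) = Σ Q(x) log₂(Q(x)/P(x))

Computing term by term:
  Q(1)·log₂(Q(1)/P(1)) = 0.276·log₂(0.276/0.0621) = 0.59395
  Q(2)·log₂(Q(2)/P(2)) = 0.1943·log₂(0.1943/0.3795) = -0.18766
  Q(3)·log₂(Q(3)/P(3)) = 0.5297·log₂(0.5297/0.5584) = -0.04032

D_KL(Q||P) = 0.59395 - 0.18766 - 0.04032 = 0.36597 ≈ 0.3660 bits

These are NOT equal (difference: 0.0906 bits). KL divergence is asymmetric: D_KL(P||Q) ≠ D_KL(Q||P) in general.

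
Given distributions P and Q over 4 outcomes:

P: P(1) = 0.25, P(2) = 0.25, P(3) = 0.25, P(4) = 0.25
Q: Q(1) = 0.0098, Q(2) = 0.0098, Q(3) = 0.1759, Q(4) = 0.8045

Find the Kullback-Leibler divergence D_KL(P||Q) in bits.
2.0418 bits

D_KL(P||Q) = Σ P(x) log₂(P(x)/Q(x))

Computing term by term:
  P(1)·log₂(P(1)/Q(1)) = 0.25·log₂(0.25/0.0098) = 1.16825
  P(2)·log₂(P(2)/Q(2)) = 0.25·log₂(0.25/0.0098) = 1.16825
  P(3)·log₂(P(3)/Q(3)) = 0.25·log₂(0.25/0.1759) = 0.12679
  P(4)·log₂(P(4)/Q(4)) = 0.25·log₂(0.25/0.8045) = -0.42154

D_KL(P||Q) = 1.16825 + 1.16825 + 0.12679 - 0.42154 = 2.04175 ≈ 2.0418 bits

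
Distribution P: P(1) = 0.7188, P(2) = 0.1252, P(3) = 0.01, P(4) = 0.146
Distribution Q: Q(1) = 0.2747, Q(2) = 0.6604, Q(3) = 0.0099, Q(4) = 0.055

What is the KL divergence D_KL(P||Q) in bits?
0.9029 bits

D_KL(P||Q) = Σ P(x) log₂(P(x)/Q(x))

Computing term by term:
  P(1)·log₂(P(1)/Q(1)) = 0.7188·log₂(0.7188/0.2747) = 0.99750
  P(2)·log₂(P(2)/Q(2)) = 0.1252·log₂(0.1252/0.6604) = -0.30037
  P(3)·log₂(P(3)/Q(3)) = 0.01·log₂(0.01/0.0099) = 0.00014
  P(4)·log₂(P(4)/Q(4)) = 0.146·log₂(0.146/0.055) = 0.20564

D_KL(P||Q) = 0.99750 - 0.30037 + 0.00014 + 0.20564 = 0.90291 ≈ 0.9029 bits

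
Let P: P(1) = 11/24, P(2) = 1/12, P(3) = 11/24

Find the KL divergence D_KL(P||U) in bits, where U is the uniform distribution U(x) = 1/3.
0.2545 bits

U(i) = 1/3 for all i

D_KL(P||U) = Σ P(x) log₂(P(x) / (1/3))
           = Σ P(x) log₂(P(x)) + log₂(3)
           = log₂(3) - H(P)

H(P) = -Σ P(x) log₂(P(x)):
  -P(1)·log₂(P(1)) = -(11/24)·log₂(11/24) = 0.51587
  -P(2)·log₂(P(2)) = -(1/12)·log₂(1/12) = 0.29875
  -P(3)·log₂(P(3)) = -(11/24)·log₂(11/24) = 0.51587
H(P) = 0.51587 + 0.29875 + 0.51587 = 1.33049 bits

log₂(3) = 1.58496 bits

D_KL(P||U) = 1.58496 - 1.33049 = 0.25447 ≈ 0.2545 bits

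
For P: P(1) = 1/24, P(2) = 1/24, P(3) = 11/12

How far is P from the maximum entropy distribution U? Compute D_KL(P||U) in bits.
1.0878 bits

U(i) = 1/3 for all i

D_KL(P||U) = Σ P(x) log₂(P(x) / (1/3))
           = Σ P(x) log₂(P(x)) + log₂(3)
           = log₂(3) - H(P)

H(P) = -Σ P(x) log₂(P(x)):
  -P(1)·log₂(P(1)) = -(1/24)·log₂(1/24) = 0.19104
  -P(2)·log₂(P(2)) = -(1/24)·log₂(1/24) = 0.19104
  -P(3)·log₂(P(3)) = -(11/12)·log₂(11/12) = 0.11507
H(P) = 0.19104 + 0.19104 + 0.11507 = 0.49715 bits

log₂(3) = 1.58496 bits

D_KL(P||U) = 1.58496 - 0.49715 = 1.08781 ≈ 1.0878 bits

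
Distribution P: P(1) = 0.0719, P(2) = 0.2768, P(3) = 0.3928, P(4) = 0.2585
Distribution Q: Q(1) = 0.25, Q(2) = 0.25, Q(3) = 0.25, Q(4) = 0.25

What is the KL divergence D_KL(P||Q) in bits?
0.1799 bits

D_KL(P||Q) = Σ P(x) log₂(P(x)/Q(x))

Computing term by term:
  P(1)·log₂(P(1)/Q(1)) = 0.0719·log₂(0.0719/0.25) = -0.12927
  P(2)·log₂(P(2)/Q(2)) = 0.2768·log₂(0.2768/0.25) = 0.04067
  P(3)·log₂(P(3)/Q(3)) = 0.3928·log₂(0.3928/0.25) = 0.25605
  P(4)·log₂(P(4)/Q(4)) = 0.2585·log₂(0.2585/0.25) = 0.01247

D_KL(P||Q) = -0.12927 + 0.04067 + 0.25605 + 0.01247 = 0.17992 ≈ 0.1799 bits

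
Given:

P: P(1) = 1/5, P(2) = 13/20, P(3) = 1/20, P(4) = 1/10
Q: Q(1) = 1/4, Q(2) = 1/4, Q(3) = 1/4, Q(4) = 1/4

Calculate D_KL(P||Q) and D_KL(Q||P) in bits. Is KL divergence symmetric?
D_KL(P||Q) = 0.5834 bits, D_KL(Q||P) = 0.6468 bits. No, KL divergence is not symmetric.

D_KL(P||Q) = Σ P(x) log₂(P(x)/Q(x))

Computing term by term:
  P(1)·log₂(P(1)/Q(1)) = (1/5)·log₂((1/5)/(1/4)) = -0.06439
  P(2)·log₂(P(2)/Q(2)) = (13/20)·log₂((13/20)/(1/4)) = 0.89603
  P(3)·log₂(P(3)/Q(3)) = (1/20)·log₂((1/20)/(1/4)) = -0.11610
  P(4)·log₂(P(4)/Q(4)) = (1/10)·log₂((1/10)/(1/4)) = -0.13219

D_KL(P||Q) = -0.06439 + 0.89603 - 0.11610 - 0.13219 = 0.58335 ≈ 0.5834 bits

D_KL(Q||P) = Σ Q(x) log₂(Q(x)/P(x))

Computing term by term:
  Q(1)·log₂(Q(1)/P(1)) = (1/4)·log₂((1/4)/(1/5)) = 0.08048
  Q(2)·log₂(Q(2)/P(2)) = (1/4)·log₂((1/4)/(13/20)) = -0.34463
  Q(3)·log₂(Q(3)/P(3)) = (1/4)·log₂((1/4)/(1/20)) = 0.58048
  Q(4)·log₂(Q(4)/P(4)) = (1/4)·log₂((1/4)/(1/10)) = 0.33048

D_KL(Q||P) = 0.08048 - 0.34463 + 0.58048 + 0.33048 = 0.64681 ≈ 0.6468 bits

These are NOT equal (difference: 0.0634 bits). KL divergence is asymmetric: D_KL(P||Q) ≠ D_KL(Q||P) in general.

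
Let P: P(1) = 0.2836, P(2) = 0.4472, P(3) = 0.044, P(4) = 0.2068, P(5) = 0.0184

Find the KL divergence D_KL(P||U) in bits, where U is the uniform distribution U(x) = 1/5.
0.5126 bits

U(i) = 1/5 for all i

D_KL(P||U) = Σ P(x) log₂(P(x) / (1/5))
           = Σ P(x) log₂(P(x)) + log₂(5)
           = log₂(5) - H(P)

H(P) = -Σ P(x) log₂(P(x)):
  -P(1)·log₂(P(1)) = -(0.2836)·log₂(0.2836) = 0.51560
  -P(2)·log₂(P(2)) = -(0.4472)·log₂(0.4472) = 0.51920
  -P(3)·log₂(P(3)) = -(0.044)·log₂(0.044) = 0.19828
  -P(4)·log₂(P(4)) = -(0.2068)·log₂(0.2068) = 0.47020
  -P(5)·log₂(P(5)) = -(0.0184)·log₂(0.0184) = 0.10606
H(P) = 0.51560 + 0.51920 + 0.19828 + 0.47020 + 0.10606 = 1.80934 bits

log₂(5) = 2.32193 bits

D_KL(P||U) = 2.32193 - 1.80934 = 0.51259 ≈ 0.5126 bits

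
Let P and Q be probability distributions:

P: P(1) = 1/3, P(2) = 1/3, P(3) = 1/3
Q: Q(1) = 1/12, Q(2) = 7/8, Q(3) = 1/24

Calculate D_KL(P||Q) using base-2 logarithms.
1.2026 bits

D_KL(P||Q) = Σ P(x) log₂(P(x)/Q(x))

Computing term by term:
  P(1)·log₂(P(1)/Q(1)) = (1/3)·log₂((1/3)/(1/12)) = 0.66667
  P(2)·log₂(P(2)/Q(2)) = (1/3)·log₂((1/3)/(7/8)) = -0.46411
  P(3)·log₂(P(3)/Q(3)) = (1/3)·log₂((1/3)/(1/24)) = 1.00000

D_KL(P||Q) = 0.66667 - 0.46411 + 1.00000 = 1.20256 ≈ 1.2026 bits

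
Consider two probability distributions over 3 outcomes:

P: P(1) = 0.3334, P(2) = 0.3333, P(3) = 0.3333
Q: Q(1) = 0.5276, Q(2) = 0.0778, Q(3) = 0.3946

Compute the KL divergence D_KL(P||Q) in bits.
0.3976 bits

D_KL(P||Q) = Σ P(x) log₂(P(x)/Q(x))

Computing term by term:
  P(1)·log₂(P(1)/Q(1)) = 0.3334·log₂(0.3334/0.5276) = -0.22077
  P(2)·log₂(P(2)/Q(2)) = 0.3333·log₂(0.3333/0.0778) = 0.69959
  P(3)·log₂(P(3)/Q(3)) = 0.3333·log₂(0.3333/0.3946) = -0.08118

D_KL(P||Q) = -0.22077 + 0.69959 - 0.08118 = 0.39764 ≈ 0.3976 bits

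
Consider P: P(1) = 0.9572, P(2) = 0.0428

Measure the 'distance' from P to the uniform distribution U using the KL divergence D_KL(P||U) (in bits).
0.7450 bits

U(i) = 1/2 for all i

D_KL(P||U) = Σ P(x) log₂(P(x) / (1/2))
           = Σ P(x) log₂(P(x)) + log₂(2)
           = log₂(2) - H(P)

H(P) = -Σ P(x) log₂(P(x)):
  -P(1)·log₂(P(1)) = -(0.9572)·log₂(0.9572) = 0.06041
  -P(2)·log₂(P(2)) = -(0.0428)·log₂(0.0428) = 0.19458
H(P) = 0.06041 + 0.19458 = 0.25499 bits

log₂(2) = 1.00000 bits

D_KL(P||U) = 1.00000 - 0.25499 = 0.74501 ≈ 0.7450 bits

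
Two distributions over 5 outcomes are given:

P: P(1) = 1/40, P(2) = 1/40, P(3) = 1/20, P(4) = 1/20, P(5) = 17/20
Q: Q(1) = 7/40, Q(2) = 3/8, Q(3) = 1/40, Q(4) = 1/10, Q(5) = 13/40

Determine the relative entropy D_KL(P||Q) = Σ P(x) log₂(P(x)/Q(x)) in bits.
1.0111 bits

D_KL(P||Q) = Σ P(x) log₂(P(x)/Q(x))

Computing term by term:
  P(1)·log₂(P(1)/Q(1)) = (1/40)·log₂((1/40)/(7/40)) = -0.07018
  P(2)·log₂(P(2)/Q(2)) = (1/40)·log₂((1/40)/(3/8)) = -0.09767
  P(3)·log₂(P(3)/Q(3)) = (1/20)·log₂((1/20)/(1/40)) = 0.05000
  P(4)·log₂(P(4)/Q(4)) = (1/20)·log₂((1/20)/(1/10)) = -0.05000
  P(5)·log₂(P(5)/Q(5)) = (17/20)·log₂((17/20)/(13/40)) = 1.17897

D_KL(P||Q) = -0.07018 - 0.09767 + 0.05000 - 0.05000 + 1.17897 = 1.01112 ≈ 1.0111 bits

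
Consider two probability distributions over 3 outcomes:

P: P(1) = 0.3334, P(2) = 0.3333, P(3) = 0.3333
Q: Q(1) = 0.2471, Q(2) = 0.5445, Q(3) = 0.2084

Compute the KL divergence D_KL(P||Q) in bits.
0.1339 bits

D_KL(P||Q) = Σ P(x) log₂(P(x)/Q(x))

Computing term by term:
  P(1)·log₂(P(1)/Q(1)) = 0.3334·log₂(0.3334/0.2471) = 0.14408
  P(2)·log₂(P(2)/Q(2)) = 0.3333·log₂(0.3333/0.5445) = -0.23601
  P(3)·log₂(P(3)/Q(3)) = 0.3333·log₂(0.3333/0.2084) = 0.22580

D_KL(P||Q) = 0.14408 - 0.23601 + 0.22580 = 0.13387 ≈ 0.1339 bits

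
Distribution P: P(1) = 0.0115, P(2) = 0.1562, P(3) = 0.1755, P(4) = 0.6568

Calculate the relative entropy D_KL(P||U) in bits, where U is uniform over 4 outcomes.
0.6686 bits

U(i) = 1/4 for all i

D_KL(P||U) = Σ P(x) log₂(P(x) / (1/4))
           = Σ P(x) log₂(P(x)) + log₂(4)
           = log₂(4) - H(P)

H(P) = -Σ P(x) log₂(P(x)):
  -P(1)·log₂(P(1)) = -(0.0115)·log₂(0.0115) = 0.07409
  -P(2)·log₂(P(2)) = -(0.1562)·log₂(0.1562) = 0.41839
  -P(3)·log₂(P(3)) = -(0.1755)·log₂(0.1755) = 0.44059
  -P(4)·log₂(P(4)) = -(0.6568)·log₂(0.6568) = 0.39833
H(P) = 0.07409 + 0.41839 + 0.44059 + 0.39833 = 1.33140 bits

log₂(4) = 2.00000 bits

D_KL(P||U) = 2.00000 - 1.33140 = 0.66860 ≈ 0.6686 bits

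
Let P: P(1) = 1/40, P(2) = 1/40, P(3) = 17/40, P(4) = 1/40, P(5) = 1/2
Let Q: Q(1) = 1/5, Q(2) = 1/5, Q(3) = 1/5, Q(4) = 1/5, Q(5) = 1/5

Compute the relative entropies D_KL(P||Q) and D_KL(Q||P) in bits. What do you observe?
D_KL(P||Q) = 0.8981 bits, D_KL(Q||P) = 1.3181 bits. The two directions give different values (D_KL(Q||P) exceeds D_KL(P||Q) by 0.4200 bits): KL divergence is asymmetric.

D_KL(P||Q) = Σ P(x) log₂(P(x)/Q(x))

Computing term by term:
  P(1)·log₂(P(1)/Q(1)) = (1/40)·log₂((1/40)/(1/5)) = -0.07500
  P(2)·log₂(P(2)/Q(2)) = (1/40)·log₂((1/40)/(1/5)) = -0.07500
  P(3)·log₂(P(3)/Q(3)) = (17/40)·log₂((17/40)/(1/5)) = 0.46217
  P(4)·log₂(P(4)/Q(4)) = (1/40)·log₂((1/40)/(1/5)) = -0.07500
  P(5)·log₂(P(5)/Q(5)) = (1/2)·log₂((1/2)/(1/5)) = 0.66096

D_KL(P||Q) = -0.07500 - 0.07500 + 0.46217 - 0.07500 + 0.66096 = 0.89813 ≈ 0.8981 bits

D_KL(Q||P) = Σ Q(x) log₂(Q(x)/P(x))

Computing term by term:
  Q(1)·log₂(Q(1)/P(1)) = (1/5)·log₂((1/5)/(1/40)) = 0.60000
  Q(2)·log₂(Q(2)/P(2)) = (1/5)·log₂((1/5)/(1/40)) = 0.60000
  Q(3)·log₂(Q(3)/P(3)) = (1/5)·log₂((1/5)/(17/40)) = -0.21749
  Q(4)·log₂(Q(4)/P(4)) = (1/5)·log₂((1/5)/(1/40)) = 0.60000
  Q(5)·log₂(Q(5)/P(5)) = (1/5)·log₂((1/5)/(1/2)) = -0.26439

D_KL(Q||P) = 0.60000 + 0.60000 - 0.21749 + 0.60000 - 0.26439 = 1.31812 ≈ 1.3181 bits

These are NOT equal (difference: 0.4200 bits). KL divergence is asymmetric: D_KL(P||Q) ≠ D_KL(Q||P) in general.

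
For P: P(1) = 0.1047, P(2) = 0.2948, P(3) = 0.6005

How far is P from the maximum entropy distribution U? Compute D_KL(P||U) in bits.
0.2828 bits

U(i) = 1/3 for all i

D_KL(P||U) = Σ P(x) log₂(P(x) / (1/3))
           = Σ P(x) log₂(P(x)) + log₂(3)
           = log₂(3) - H(P)

H(P) = -Σ P(x) log₂(P(x)):
  -P(1)·log₂(P(1)) = -(0.1047)·log₂(0.1047) = 0.34087
  -P(2)·log₂(P(2)) = -(0.2948)·log₂(0.2948) = 0.51949
  -P(3)·log₂(P(3)) = -(0.6005)·log₂(0.6005) = 0.44183
H(P) = 0.34087 + 0.51949 + 0.44183 = 1.30219 bits

log₂(3) = 1.58496 bits

D_KL(P||U) = 1.58496 - 1.30219 = 0.28277 ≈ 0.2828 bits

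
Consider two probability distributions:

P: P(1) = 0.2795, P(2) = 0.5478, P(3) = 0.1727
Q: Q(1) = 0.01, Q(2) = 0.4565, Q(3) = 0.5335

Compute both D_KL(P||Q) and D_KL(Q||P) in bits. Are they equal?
D_KL(P||Q) = 1.2060 bits, D_KL(Q||P) = 0.7000 bits. No, they are not equal.

D_KL(P||Q) = Σ P(x) log₂(P(x)/Q(x))

Computing term by term:
  P(1)·log₂(P(1)/Q(1)) = 0.2795·log₂(0.2795/0.01) = 1.34293
  P(2)·log₂(P(2)/Q(2)) = 0.5478·log₂(0.5478/0.4565) = 0.14409
  P(3)·log₂(P(3)/Q(3)) = 0.1727·log₂(0.1727/0.5335) = -0.28102

D_KL(P||Q) = 1.34293 + 0.14409 - 0.28102 = 1.20600 ≈ 1.2060 bits

D_KL(Q||P) = Σ Q(x) log₂(Q(x)/P(x))

Computing term by term:
  Q(1)·log₂(Q(1)/P(1)) = 0.01·log₂(0.01/0.2795) = -0.04805
  Q(2)·log₂(Q(2)/P(2)) = 0.4565·log₂(0.4565/0.5478) = -0.12008
  Q(3)·log₂(Q(3)/P(3)) = 0.5335·log₂(0.5335/0.1727) = 0.86812

D_KL(Q||P) = -0.04805 - 0.12008 + 0.86812 = 0.69999 ≈ 0.7000 bits

These are NOT equal (difference: 0.5060 bits). KL divergence is asymmetric: D_KL(P||Q) ≠ D_KL(Q||P) in general.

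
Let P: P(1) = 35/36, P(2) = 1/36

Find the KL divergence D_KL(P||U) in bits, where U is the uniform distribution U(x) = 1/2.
0.8169 bits

U(i) = 1/2 for all i

D_KL(P||U) = Σ P(x) log₂(P(x) / (1/2))
           = Σ P(x) log₂(P(x)) + log₂(2)
           = log₂(2) - H(P)

H(P) = -Σ P(x) log₂(P(x)):
  -P(1)·log₂(P(1)) = -(35/36)·log₂(35/36) = 0.03951
  -P(2)·log₂(P(2)) = -(1/36)·log₂(1/36) = 0.14361
H(P) = 0.03951 + 0.14361 = 0.18312 bits

log₂(2) = 1.00000 bits

D_KL(P||U) = 1.00000 - 0.18312 = 0.81688 ≈ 0.8169 bits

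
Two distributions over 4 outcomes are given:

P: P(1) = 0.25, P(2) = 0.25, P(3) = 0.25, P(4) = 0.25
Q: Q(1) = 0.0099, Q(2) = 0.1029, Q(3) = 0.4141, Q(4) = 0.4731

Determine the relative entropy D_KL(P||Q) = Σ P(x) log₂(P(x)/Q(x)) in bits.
1.0727 bits

D_KL(P||Q) = Σ P(x) log₂(P(x)/Q(x))

Computing term by term:
  P(1)·log₂(P(1)/Q(1)) = 0.25·log₂(0.25/0.0099) = 1.16459
  P(2)·log₂(P(2)/Q(2)) = 0.25·log₂(0.25/0.1029) = 0.32017
  P(3)·log₂(P(3)/Q(3)) = 0.25·log₂(0.25/0.4141) = -0.18201
  P(4)·log₂(P(4)/Q(4)) = 0.25·log₂(0.25/0.4731) = -0.23005

D_KL(P||Q) = 1.16459 + 0.32017 - 0.18201 - 0.23005 = 1.07270 ≈ 1.0727 bits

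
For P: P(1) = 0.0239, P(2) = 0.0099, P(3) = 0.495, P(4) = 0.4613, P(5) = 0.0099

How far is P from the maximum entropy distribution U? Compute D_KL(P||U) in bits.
1.0443 bits

U(i) = 1/5 for all i

D_KL(P||U) = Σ P(x) log₂(P(x) / (1/5))
           = Σ P(x) log₂(P(x)) + log₂(5)
           = log₂(5) - H(P)

H(P) = -Σ P(x) log₂(P(x)):
  -P(1)·log₂(P(1)) = -(0.0239)·log₂(0.0239) = 0.12875
  -P(2)·log₂(P(2)) = -(0.0099)·log₂(0.0099) = 0.06592
  -P(3)·log₂(P(3)) = -(0.495)·log₂(0.495) = 0.50218
  -P(4)·log₂(P(4)) = -(0.4613)·log₂(0.4613) = 0.51491
  -P(5)·log₂(P(5)) = -(0.0099)·log₂(0.0099) = 0.06592
H(P) = 0.12875 + 0.06592 + 0.50218 + 0.51491 + 0.06592 = 1.27768 bits

log₂(5) = 2.32193 bits

D_KL(P||U) = 2.32193 - 1.27768 = 1.04425 ≈ 1.0443 bits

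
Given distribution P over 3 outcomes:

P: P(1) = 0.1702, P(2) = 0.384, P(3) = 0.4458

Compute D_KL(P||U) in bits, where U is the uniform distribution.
0.1003 bits

U(i) = 1/3 for all i

D_KL(P||U) = Σ P(x) log₂(P(x) / (1/3))
           = Σ P(x) log₂(P(x)) + log₂(3)
           = log₂(3) - H(P)

H(P) = -Σ P(x) log₂(P(x)):
  -P(1)·log₂(P(1)) = -(0.1702)·log₂(0.1702) = 0.43481
  -P(2)·log₂(P(2)) = -(0.384)·log₂(0.384) = 0.53024
  -P(3)·log₂(P(3)) = -(0.4458)·log₂(0.4458) = 0.51959
H(P) = 0.43481 + 0.53024 + 0.51959 = 1.48464 bits

log₂(3) = 1.58496 bits

D_KL(P||U) = 1.58496 - 1.48464 = 0.10032 ≈ 0.1003 bits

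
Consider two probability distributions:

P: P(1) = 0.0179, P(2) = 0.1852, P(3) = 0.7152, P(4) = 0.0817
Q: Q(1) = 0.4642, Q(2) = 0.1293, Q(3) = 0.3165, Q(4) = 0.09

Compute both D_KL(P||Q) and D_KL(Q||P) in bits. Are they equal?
D_KL(P||Q) = 0.8417 bits, D_KL(Q||P) = 1.7535 bits. No, they are not equal.

D_KL(P||Q) = Σ P(x) log₂(P(x)/Q(x))

Computing term by term:
  P(1)·log₂(P(1)/Q(1)) = 0.0179·log₂(0.0179/0.4642) = -0.08407
  P(2)·log₂(P(2)/Q(2)) = 0.1852·log₂(0.1852/0.1293) = 0.09600
  P(3)·log₂(P(3)/Q(3)) = 0.7152·log₂(0.7152/0.3165) = 0.84118
  P(4)·log₂(P(4)/Q(4)) = 0.0817·log₂(0.0817/0.09) = -0.01140

D_KL(P||Q) = -0.08407 + 0.09600 + 0.84118 - 0.01140 = 0.84171 ≈ 0.8417 bits

D_KL(Q||P) = Σ Q(x) log₂(Q(x)/P(x))

Computing term by term:
  Q(1)·log₂(Q(1)/P(1)) = 0.4642·log₂(0.4642/0.0179) = 2.18022
  Q(2)·log₂(Q(2)/P(2)) = 0.1293·log₂(0.1293/0.1852) = -0.06702
  Q(3)·log₂(Q(3)/P(3)) = 0.3165·log₂(0.3165/0.7152) = -0.37225
  Q(4)·log₂(Q(4)/P(4)) = 0.09·log₂(0.09/0.0817) = 0.01256

D_KL(Q||P) = 2.18022 - 0.06702 - 0.37225 + 0.01256 = 1.75351 ≈ 1.7535 bits

These are NOT equal (difference: 0.9118 bits). KL divergence is asymmetric: D_KL(P||Q) ≠ D_KL(Q||P) in general.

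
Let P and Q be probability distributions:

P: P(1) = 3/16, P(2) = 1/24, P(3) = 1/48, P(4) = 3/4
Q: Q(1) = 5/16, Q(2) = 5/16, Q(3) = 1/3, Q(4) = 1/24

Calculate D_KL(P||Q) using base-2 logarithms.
2.7848 bits

D_KL(P||Q) = Σ P(x) log₂(P(x)/Q(x))

Computing term by term:
  P(1)·log₂(P(1)/Q(1)) = (3/16)·log₂((3/16)/(5/16)) = -0.13818
  P(2)·log₂(P(2)/Q(2)) = (1/24)·log₂((1/24)/(5/16)) = -0.12112
  P(3)·log₂(P(3)/Q(3)) = (1/48)·log₂((1/48)/(1/3)) = -0.08333
  P(4)·log₂(P(4)/Q(4)) = (3/4)·log₂((3/4)/(1/24)) = 3.12744

D_KL(P||Q) = -0.13818 - 0.12112 - 0.08333 + 3.12744 = 2.78481 ≈ 2.7848 bits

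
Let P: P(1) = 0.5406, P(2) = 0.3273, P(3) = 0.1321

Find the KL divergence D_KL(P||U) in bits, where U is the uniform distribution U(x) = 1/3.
0.1921 bits

U(i) = 1/3 for all i

D_KL(P||U) = Σ P(x) log₂(P(x) / (1/3))
           = Σ P(x) log₂(P(x)) + log₂(3)
           = log₂(3) - H(P)

H(P) = -Σ P(x) log₂(P(x)):
  -P(1)·log₂(P(1)) = -(0.5406)·log₂(0.5406) = 0.47971
  -P(2)·log₂(P(2)) = -(0.3273)·log₂(0.3273) = 0.52738
  -P(3)·log₂(P(3)) = -(0.1321)·log₂(0.1321) = 0.38577
H(P) = 0.47971 + 0.52738 + 0.38577 = 1.39286 bits

log₂(3) = 1.58496 bits

D_KL(P||U) = 1.58496 - 1.39286 = 0.19210 ≈ 0.1921 bits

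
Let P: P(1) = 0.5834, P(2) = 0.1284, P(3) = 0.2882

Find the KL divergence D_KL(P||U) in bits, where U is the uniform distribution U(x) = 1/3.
0.2339 bits

U(i) = 1/3 for all i

D_KL(P||U) = Σ P(x) log₂(P(x) / (1/3))
           = Σ P(x) log₂(P(x)) + log₂(3)
           = log₂(3) - H(P)

H(P) = -Σ P(x) log₂(P(x)):
  -P(1)·log₂(P(1)) = -(0.5834)·log₂(0.5834) = 0.45356
  -P(2)·log₂(P(2)) = -(0.1284)·log₂(0.1284) = 0.38023
  -P(3)·log₂(P(3)) = -(0.2882)·log₂(0.2882) = 0.51728
H(P) = 0.45356 + 0.38023 + 0.51728 = 1.35107 bits

log₂(3) = 1.58496 bits

D_KL(P||U) = 1.58496 - 1.35107 = 0.23389 ≈ 0.2339 bits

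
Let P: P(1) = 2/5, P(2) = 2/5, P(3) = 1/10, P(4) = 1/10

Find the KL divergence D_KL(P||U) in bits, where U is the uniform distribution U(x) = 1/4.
0.2781 bits

U(i) = 1/4 for all i

D_KL(P||U) = Σ P(x) log₂(P(x) / (1/4))
           = Σ P(x) log₂(P(x)) + log₂(4)
           = log₂(4) - H(P)

H(P) = -Σ P(x) log₂(P(x)):
  -P(1)·log₂(P(1)) = -(2/5)·log₂(2/5) = 0.52877
  -P(2)·log₂(P(2)) = -(2/5)·log₂(2/5) = 0.52877
  -P(3)·log₂(P(3)) = -(1/10)·log₂(1/10) = 0.33219
  -P(4)·log₂(P(4)) = -(1/10)·log₂(1/10) = 0.33219
H(P) = 0.52877 + 0.52877 + 0.33219 + 0.33219 = 1.72192 bits

log₂(4) = 2.00000 bits

D_KL(P||U) = 2.00000 - 1.72192 = 0.27808 ≈ 0.2781 bits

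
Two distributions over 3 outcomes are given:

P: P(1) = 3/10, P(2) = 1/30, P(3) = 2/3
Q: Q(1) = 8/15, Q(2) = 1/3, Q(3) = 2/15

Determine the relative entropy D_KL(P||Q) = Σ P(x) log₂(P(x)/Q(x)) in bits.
1.1882 bits

D_KL(P||Q) = Σ P(x) log₂(P(x)/Q(x))

Computing term by term:
  P(1)·log₂(P(1)/Q(1)) = (3/10)·log₂((3/10)/(8/15)) = -0.24902
  P(2)·log₂(P(2)/Q(2)) = (1/30)·log₂((1/30)/(1/3)) = -0.11073
  P(3)·log₂(P(3)/Q(3)) = (2/3)·log₂((2/3)/(2/15)) = 1.54795

D_KL(P||Q) = -0.24902 - 0.11073 + 1.54795 = 1.18820 ≈ 1.1882 bits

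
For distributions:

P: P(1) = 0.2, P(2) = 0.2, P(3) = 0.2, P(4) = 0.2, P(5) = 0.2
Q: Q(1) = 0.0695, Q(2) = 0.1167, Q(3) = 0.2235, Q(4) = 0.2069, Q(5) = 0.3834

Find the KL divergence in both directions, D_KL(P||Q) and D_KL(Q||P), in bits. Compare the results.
D_KL(P||Q) = 0.2308 bits, D_KL(Q||P) = 0.2092 bits. D_KL(P||Q) is larger than D_KL(Q||P) by 0.0216 bits; the two directions differ.

D_KL(P||Q) = Σ P(x) log₂(P(x)/Q(x))

Computing term by term:
  P(1)·log₂(P(1)/Q(1)) = 0.2·log₂(0.2/0.0695) = 0.30498
  P(2)·log₂(P(2)/Q(2)) = 0.2·log₂(0.2/0.1167) = 0.15544
  P(3)·log₂(P(3)/Q(3)) = 0.2·log₂(0.2/0.2235) = -0.03205
  P(4)·log₂(P(4)/Q(4)) = 0.2·log₂(0.2/0.2069) = -0.00979
  P(5)·log₂(P(5)/Q(5)) = 0.2·log₂(0.2/0.3834) = -0.18777

D_KL(P||Q) = 0.30498 + 0.15544 - 0.03205 - 0.00979 - 0.18777 = 0.23081 ≈ 0.2308 bits

D_KL(Q||P) = Σ Q(x) log₂(Q(x)/P(x))

Computing term by term:
  Q(1)·log₂(Q(1)/P(1)) = 0.0695·log₂(0.0695/0.2) = -0.10598
  Q(2)·log₂(Q(2)/P(2)) = 0.1167·log₂(0.1167/0.2) = -0.09070
  Q(3)·log₂(Q(3)/P(3)) = 0.2235·log₂(0.2235/0.2) = 0.03582
  Q(4)·log₂(Q(4)/P(4)) = 0.2069·log₂(0.2069/0.2) = 0.01012
  Q(5)·log₂(Q(5)/P(5)) = 0.3834·log₂(0.3834/0.2) = 0.35996

D_KL(Q||P) = -0.10598 - 0.09070 + 0.03582 + 0.01012 + 0.35996 = 0.20922 ≈ 0.2092 bits

These are NOT equal (difference: 0.0216 bits). KL divergence is asymmetric: D_KL(P||Q) ≠ D_KL(Q||P) in general.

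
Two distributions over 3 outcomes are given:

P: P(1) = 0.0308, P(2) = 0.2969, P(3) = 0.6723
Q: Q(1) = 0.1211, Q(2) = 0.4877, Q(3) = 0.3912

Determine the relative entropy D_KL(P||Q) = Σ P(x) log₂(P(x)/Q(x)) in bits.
0.2518 bits

D_KL(P||Q) = Σ P(x) log₂(P(x)/Q(x))

Computing term by term:
  P(1)·log₂(P(1)/Q(1)) = 0.0308·log₂(0.0308/0.1211) = -0.06084
  P(2)·log₂(P(2)/Q(2)) = 0.2969·log₂(0.2969/0.4877) = -0.21259
  P(3)·log₂(P(3)/Q(3)) = 0.6723·log₂(0.6723/0.3912) = 0.52520

D_KL(P||Q) = -0.06084 - 0.21259 + 0.52520 = 0.25177 ≈ 0.2518 bits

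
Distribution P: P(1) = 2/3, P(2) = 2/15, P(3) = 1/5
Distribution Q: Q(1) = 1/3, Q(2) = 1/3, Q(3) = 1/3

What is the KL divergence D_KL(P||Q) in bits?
0.3430 bits

D_KL(P||Q) = Σ P(x) log₂(P(x)/Q(x))

Computing term by term:
  P(1)·log₂(P(1)/Q(1)) = (2/3)·log₂((2/3)/(1/3)) = 0.66667
  P(2)·log₂(P(2)/Q(2)) = (2/15)·log₂((2/15)/(1/3)) = -0.17626
  P(3)·log₂(P(3)/Q(3)) = (1/5)·log₂((1/5)/(1/3)) = -0.14739

D_KL(P||Q) = 0.66667 - 0.17626 - 0.14739 = 0.34302 ≈ 0.3430 bits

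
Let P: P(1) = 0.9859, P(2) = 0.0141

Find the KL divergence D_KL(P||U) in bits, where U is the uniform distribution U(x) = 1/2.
0.8931 bits

U(i) = 1/2 for all i

D_KL(P||U) = Σ P(x) log₂(P(x) / (1/2))
           = Σ P(x) log₂(P(x)) + log₂(2)
           = log₂(2) - H(P)

H(P) = -Σ P(x) log₂(P(x)):
  -P(1)·log₂(P(1)) = -(0.9859)·log₂(0.9859) = 0.02020
  -P(2)·log₂(P(2)) = -(0.0141)·log₂(0.0141) = 0.08669
H(P) = 0.02020 + 0.08669 = 0.10689 bits

log₂(2) = 1.00000 bits

D_KL(P||U) = 1.00000 - 0.10689 = 0.89311 ≈ 0.8931 bits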